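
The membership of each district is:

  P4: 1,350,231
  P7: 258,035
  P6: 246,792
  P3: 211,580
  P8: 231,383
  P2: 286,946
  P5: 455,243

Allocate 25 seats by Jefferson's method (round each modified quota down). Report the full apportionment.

Standard divisor 3040210/25 ≈ 121608.4; standard quotas: P4 11.103, P7 2.122, P6 2.029, P3 1.740, P8 1.903, P2 2.360, P5 3.744.
Rounding down gives 11, 2, 2, 1, 1, 2, 3 = 22 seats, so the divisor must be adjusted.
With modified divisor 109200: modified quotas P4 12.365, P7 2.363, P6 2.260, P3 1.938, P8 2.119, P2 2.628, P5 4.169.
Rounding down: P4 12, P7 2, P6 2, P3 1, P8 2, P2 2, P5 4 (total 25).

P4=12, P7=2, P6=2, P3=1, P8=2, P2=2, P5=4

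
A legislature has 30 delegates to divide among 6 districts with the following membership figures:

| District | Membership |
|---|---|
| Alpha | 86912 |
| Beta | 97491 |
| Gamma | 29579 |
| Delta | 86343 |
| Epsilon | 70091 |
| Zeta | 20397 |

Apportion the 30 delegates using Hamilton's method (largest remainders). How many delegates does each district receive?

Alpha 7; Beta 7; Gamma 2; Delta 7; Epsilon 5; Zeta 2

The standard divisor is 390813/30 ≈ 13027.1.
Standard quotas: Alpha 6.6716, Beta 7.4837, Gamma 2.2706, Delta 6.6280, Epsilon 5.3804, Zeta 1.5657.
Lower quotas: Alpha 6, Beta 7, Gamma 2, Delta 6, Epsilon 5, Zeta 1 (sum 27, leaving 3 seats).
Remainders in descending order: Alpha 0.6716, Delta 0.6280, Zeta 0.5657, Beta 0.4837, Epsilon 0.3804, Gamma 0.2706.
Largest remainders: Alpha, Delta, Zeta receive the extra seats.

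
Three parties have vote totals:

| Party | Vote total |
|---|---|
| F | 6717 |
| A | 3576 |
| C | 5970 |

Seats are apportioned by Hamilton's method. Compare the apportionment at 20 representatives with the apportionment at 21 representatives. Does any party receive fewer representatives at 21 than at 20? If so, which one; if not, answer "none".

A

At 20 seats: F 8, A 5, C 7.
At 21 seats: F 9, A 4, C 8.
A drops from 5 to 4.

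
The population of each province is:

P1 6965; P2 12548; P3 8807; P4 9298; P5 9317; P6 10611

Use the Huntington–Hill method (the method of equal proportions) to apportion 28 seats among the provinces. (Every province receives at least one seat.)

P1: 3, P2: 6, P3: 4, P4: 5, P5: 5, P6: 5

With divisor 2045: modified quotas P1 3.406, P2 6.136, P3 4.307, P4 4.547, P5 4.556, P6 5.189.
Geometric-mean thresholds: P1 √(3·4)=3.464, P2 √(6·7)=6.481, P3 √(4·5)=4.472, P4 √(4·5)=4.472, P5 √(4·5)=4.472, P6 √(5·6)=5.477.
Each quota rounded against its threshold gives P1 3, P2 6, P3 4, P4 5, P5 5, P6 5 (total 28).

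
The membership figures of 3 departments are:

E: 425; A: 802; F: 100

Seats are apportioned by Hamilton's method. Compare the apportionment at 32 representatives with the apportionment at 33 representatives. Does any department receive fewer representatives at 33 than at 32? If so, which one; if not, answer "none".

At 32 seats: E 10, A 19, F 3.
At 33 seats: E 11, A 20, F 2.
F drops from 3 to 2.

F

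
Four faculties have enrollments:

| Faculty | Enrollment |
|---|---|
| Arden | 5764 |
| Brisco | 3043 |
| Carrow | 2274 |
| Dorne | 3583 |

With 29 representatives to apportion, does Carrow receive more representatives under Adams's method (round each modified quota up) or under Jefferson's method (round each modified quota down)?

Adams: Arden 11, Brisco 6, Carrow 5, Dorne 7.
Jefferson: Arden 12, Brisco 6, Carrow 4, Dorne 7.
Carrow gets 5 under Adams and 4 under Jefferson.

Adams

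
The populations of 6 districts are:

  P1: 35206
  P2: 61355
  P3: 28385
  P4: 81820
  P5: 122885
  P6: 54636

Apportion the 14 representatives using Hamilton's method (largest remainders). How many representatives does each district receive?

Standard divisor: 384287 ÷ 14 ≈ 27449.071.
Standard quotas: P1 1.2826, P2 2.2352, P3 1.0341, P4 2.9808, P5 4.4768, P6 1.9904.
Lower quotas: P1 1, P2 2, P3 1, P4 2, P5 4, P6 1 (sum 11, leaving 3 seats).
Remainders in descending order: P6 0.9904, P4 0.9808, P5 0.4768, P1 0.2826, P2 0.2352, P3 0.0341.
The surplus seats go to P6, P4, P5.

P1=1, P2=2, P3=1, P4=3, P5=5, P6=2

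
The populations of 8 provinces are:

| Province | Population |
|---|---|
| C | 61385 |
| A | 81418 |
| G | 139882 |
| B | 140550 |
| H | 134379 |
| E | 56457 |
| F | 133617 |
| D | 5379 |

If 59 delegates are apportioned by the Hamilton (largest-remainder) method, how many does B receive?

11

The standard divisor is 753067/59 ≈ 12763.847.
Standard quotas: C 4.8093, A 6.3788, G 10.9592, B 11.0116, H 10.5281, E 4.4232, F 10.4684, D 0.4214.
Lower quotas: C 4, A 6, G 10, B 11, H 10, E 4, F 10, D 0 (sum 55, leaving 4 seats).
Remainders in descending order: G 0.9592, C 0.8093, H 0.5281, F 0.4684, E 0.4232, D 0.4214, A 0.3788, B 0.0116.
The surplus seats go to G, C, H, F.
B receives 11.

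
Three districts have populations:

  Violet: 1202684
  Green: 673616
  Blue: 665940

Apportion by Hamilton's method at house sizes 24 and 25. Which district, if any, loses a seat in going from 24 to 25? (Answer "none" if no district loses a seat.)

none

At 24 seats: Violet 11, Green 7, Blue 6.
At 25 seats: Violet 12, Green 7, Blue 6.
No district's allocation decreased.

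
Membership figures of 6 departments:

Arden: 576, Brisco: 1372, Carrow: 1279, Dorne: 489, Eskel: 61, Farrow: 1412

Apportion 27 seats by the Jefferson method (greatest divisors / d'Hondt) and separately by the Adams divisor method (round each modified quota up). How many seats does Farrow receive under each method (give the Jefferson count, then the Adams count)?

Jefferson: Arden 3, Brisco 7, Carrow 7, Dorne 2, Eskel 0, Farrow 8.
Adams: Arden 3, Brisco 7, Carrow 6, Dorne 3, Eskel 1, Farrow 7.
Farrow gets 8 under Jefferson and 7 under Adams.

8 and 7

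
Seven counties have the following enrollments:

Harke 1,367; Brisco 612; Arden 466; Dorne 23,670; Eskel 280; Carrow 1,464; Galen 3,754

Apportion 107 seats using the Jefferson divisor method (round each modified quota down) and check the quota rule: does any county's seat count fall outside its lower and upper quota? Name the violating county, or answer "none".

Dorne

Standard quotas: Harke 4.627, Brisco 2.071, Arden 1.577, Dorne 80.115, Eskel 0.948, Carrow 4.955, Galen 12.706.
Jefferson allocation: Harke 4, Brisco 2, Arden 1, Dorne 82, Eskel 0, Carrow 5, Galen 13.
Dorne has quota 80.115 (lower 80, upper 81) but receives 82 — outside the quota interval.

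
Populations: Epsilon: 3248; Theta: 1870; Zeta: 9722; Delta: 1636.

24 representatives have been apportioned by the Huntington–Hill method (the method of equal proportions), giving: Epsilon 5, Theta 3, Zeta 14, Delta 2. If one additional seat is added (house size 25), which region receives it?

Zeta

Priority for the next seat is population ÷ (√(s·(s+1))).
Priorities: Epsilon 593.001, Theta 539.823, Zeta 670.882, Delta 667.894.
Highest priority: Zeta.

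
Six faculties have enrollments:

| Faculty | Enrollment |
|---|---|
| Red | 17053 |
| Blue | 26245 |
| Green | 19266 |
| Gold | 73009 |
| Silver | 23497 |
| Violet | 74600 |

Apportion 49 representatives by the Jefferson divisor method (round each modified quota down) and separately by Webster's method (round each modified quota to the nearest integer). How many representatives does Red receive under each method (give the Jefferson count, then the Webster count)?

Jefferson: Red 3, Blue 5, Green 4, Gold 16, Silver 5, Violet 16.
Webster: Red 4, Blue 5, Green 4, Gold 15, Silver 5, Violet 16.
Red gets 3 under Jefferson and 4 under Webster.

3 and 4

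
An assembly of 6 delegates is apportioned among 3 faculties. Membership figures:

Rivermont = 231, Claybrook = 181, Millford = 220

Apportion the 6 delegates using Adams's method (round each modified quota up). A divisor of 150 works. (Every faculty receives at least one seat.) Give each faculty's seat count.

Rivermont 2; Claybrook 2; Millford 2

With modified divisor 150: modified quotas Rivermont 1.540, Claybrook 1.207, Millford 1.467.
Rounding up: Rivermont 2, Claybrook 2, Millford 2 (total 6).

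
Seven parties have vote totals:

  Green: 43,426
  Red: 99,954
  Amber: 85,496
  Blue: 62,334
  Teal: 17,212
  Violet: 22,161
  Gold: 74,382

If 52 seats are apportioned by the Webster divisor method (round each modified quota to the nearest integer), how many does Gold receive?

Standard divisor 404965/52 ≈ 7787.788; standard quotas: Green 5.576, Red 12.835, Amber 10.978, Blue 8.004, Teal 2.210, Violet 2.846, Gold 9.551.
Rounding to the nearest integer gives 6, 13, 11, 8, 2, 3, 10 = 53 seats, so the divisor must be adjusted.
With modified divisor 7860: modified quotas Green 5.525, Red 12.717, Amber 10.877, Blue 7.931, Teal 2.190, Violet 2.819, Gold 9.463.
Rounding to the nearest integer: Green 6, Red 13, Amber 11, Blue 8, Teal 2, Violet 3, Gold 9 (total 52).
Gold receives 9.

9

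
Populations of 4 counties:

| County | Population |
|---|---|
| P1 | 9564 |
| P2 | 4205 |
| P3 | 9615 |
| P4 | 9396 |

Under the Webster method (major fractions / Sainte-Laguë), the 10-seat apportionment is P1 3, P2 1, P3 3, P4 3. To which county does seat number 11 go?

Priority for the next seat is population ÷ (current seats + 0.5).
Priorities: P1 2732.571, P2 2803.333, P3 2747.143, P4 2684.571.
Highest priority: P2.

P2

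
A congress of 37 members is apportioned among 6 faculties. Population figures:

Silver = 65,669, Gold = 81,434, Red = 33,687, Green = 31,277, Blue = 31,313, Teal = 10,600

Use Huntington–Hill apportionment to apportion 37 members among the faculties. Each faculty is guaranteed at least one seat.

With divisor 6998: modified quotas Silver 9.384, Gold 11.637, Red 4.814, Green 4.469, Blue 4.475, Teal 1.515.
Geometric-mean thresholds: Silver √(9·10)=9.487, Gold √(11·12)=11.489, Red √(4·5)=4.472, Green √(4·5)=4.472, Blue √(4·5)=4.472, Teal √(1·2)=1.414.
Each quota rounded against its threshold gives Silver 9, Gold 12, Red 5, Green 4, Blue 5, Teal 2 (total 37).

Silver 9, Gold 12, Red 5, Green 4, Blue 5, Teal 2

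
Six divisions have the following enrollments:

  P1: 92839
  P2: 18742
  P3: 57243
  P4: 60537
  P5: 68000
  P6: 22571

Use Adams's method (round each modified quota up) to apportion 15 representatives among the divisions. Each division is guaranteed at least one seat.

P1: 4; P2: 1; P3: 3; P4: 3; P5: 3; P6: 1

Standard divisor 319932/15 ≈ 21328.8; standard quotas: P1 4.353, P2 0.879, P3 2.684, P4 2.838, P5 3.188, P6 1.058.
Rounding up gives 5, 1, 3, 3, 4, 2 = 18 seats, so the divisor must be adjusted.
With modified divisor 25900: modified quotas P1 3.585, P2 0.724, P3 2.210, P4 2.337, P5 2.625, P6 0.871.
Rounding up: P1 4, P2 1, P3 3, P4 3, P5 3, P6 1 (total 15).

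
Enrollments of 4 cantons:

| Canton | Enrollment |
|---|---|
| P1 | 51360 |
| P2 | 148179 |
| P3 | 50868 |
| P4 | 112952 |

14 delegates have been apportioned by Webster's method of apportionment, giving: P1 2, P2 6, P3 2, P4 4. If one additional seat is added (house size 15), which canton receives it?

P4

Priority for the next seat is population ÷ (current seats + 0.5).
Priorities: P1 20544.000, P2 22796.769, P3 20347.200, P4 25100.444.
Highest priority: P4.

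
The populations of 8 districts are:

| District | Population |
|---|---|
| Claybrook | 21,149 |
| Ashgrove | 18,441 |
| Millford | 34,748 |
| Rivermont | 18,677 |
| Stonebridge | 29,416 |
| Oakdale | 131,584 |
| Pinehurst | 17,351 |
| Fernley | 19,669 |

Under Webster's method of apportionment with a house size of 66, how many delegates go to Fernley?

Standard divisor 291035/66 ≈ 4409.621; standard quotas: Claybrook 4.796, Ashgrove 4.182, Millford 7.880, Rivermont 4.236, Stonebridge 6.671, Oakdale 29.840, Pinehurst 3.935, Fernley 4.460.
Rounding to the nearest integer gives Claybrook 5, Ashgrove 4, Millford 8, Rivermont 4, Stonebridge 7, Oakdale 30, Pinehurst 4, Fernley 4 — total 66, matching the house size, so no adjustment is needed.
Fernley receives 4.

4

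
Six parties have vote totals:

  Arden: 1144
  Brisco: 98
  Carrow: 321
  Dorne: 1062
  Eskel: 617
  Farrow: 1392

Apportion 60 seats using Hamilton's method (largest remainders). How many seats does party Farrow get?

18

The standard divisor is 4634/60 ≈ 77.233.
Standard quotas: Arden 14.812, Brisco 1.269, Carrow 4.156, Dorne 13.751, Eskel 7.989, Farrow 18.023.
Lower quotas: Arden 14, Brisco 1, Carrow 4, Dorne 13, Eskel 7, Farrow 18 (sum 57, leaving 3 seats).
Remainders in descending order: Eskel 0.989, Arden 0.812, Dorne 0.751, Brisco 0.269, Carrow 0.156, Farrow 0.023.
Largest remainders: Eskel, Arden, Dorne receive the extra seats.
Farrow receives 18.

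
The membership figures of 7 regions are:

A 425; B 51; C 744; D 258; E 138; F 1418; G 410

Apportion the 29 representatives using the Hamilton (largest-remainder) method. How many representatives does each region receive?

A 4, B 0, C 6, D 2, E 1, F 12, G 4

Total 3444; standard divisor 3444/29 ≈ 118.759.
Standard quotas: A 3.579, B 0.429, C 6.265, D 2.172, E 1.162, F 11.940, G 3.452.
Lower quotas: A 3, B 0, C 6, D 2, E 1, F 11, G 3 (sum 26, leaving 3 seats).
Remainders in descending order: F 0.940, A 0.579, G 0.452, B 0.429, C 0.265, D 0.172, E 0.162.
Largest remainders: F, A, G receive the extra seats.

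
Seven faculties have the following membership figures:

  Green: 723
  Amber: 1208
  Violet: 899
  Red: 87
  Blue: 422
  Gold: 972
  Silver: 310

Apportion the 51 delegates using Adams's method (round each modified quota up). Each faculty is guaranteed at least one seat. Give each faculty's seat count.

Green=8, Amber=13, Violet=10, Red=1, Blue=5, Gold=10, Silver=4

Standard divisor 4621/51 ≈ 90.608; standard quotas: Green 7.979, Amber 13.332, Violet 9.922, Red 0.960, Blue 4.657, Gold 10.728, Silver 3.421.
Rounding up gives 8, 14, 10, 1, 5, 11, 4 = 53 seats, so the divisor must be adjusted.
With modified divisor 99: modified quotas Green 7.303, Amber 12.202, Violet 9.081, Red 0.879, Blue 4.263, Gold 9.818, Silver 3.131.
Rounding up: Green 8, Amber 13, Violet 10, Red 1, Blue 5, Gold 10, Silver 4 (total 51).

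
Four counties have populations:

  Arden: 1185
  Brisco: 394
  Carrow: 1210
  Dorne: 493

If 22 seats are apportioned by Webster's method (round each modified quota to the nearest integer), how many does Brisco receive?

3

Standard divisor 3282/22 ≈ 149.182; standard quotas: Arden 7.943, Brisco 2.641, Carrow 8.111, Dorne 3.305.
Rounding to the nearest integer gives Arden 8, Brisco 3, Carrow 8, Dorne 3 — total 22, matching the house size, so no adjustment is needed.
Brisco receives 3.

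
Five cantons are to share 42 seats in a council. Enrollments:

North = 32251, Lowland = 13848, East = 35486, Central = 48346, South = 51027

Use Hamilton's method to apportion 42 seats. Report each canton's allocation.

Total 180958; standard divisor 180958/42 ≈ 4308.524.
Standard quotas: North 7.4854, Lowland 3.2141, East 8.2362, Central 11.2210, South 11.8433.
Lower quotas: North 7, Lowland 3, East 8, Central 11, South 11 (sum 40, leaving 2 seats).
Remainders in descending order: South 0.8433, North 0.4854, East 0.2362, Central 0.2210, Lowland 0.2141.
Largest remainders: South, North receive the extra seats.

North=8, Lowland=3, East=8, Central=11, South=12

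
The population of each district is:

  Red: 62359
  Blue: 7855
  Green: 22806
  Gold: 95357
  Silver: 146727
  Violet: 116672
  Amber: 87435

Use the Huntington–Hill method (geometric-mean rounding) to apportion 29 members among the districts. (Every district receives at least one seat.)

With divisor 18777: modified quotas Red 3.321, Blue 0.418, Green 1.215, Gold 5.078, Silver 7.814, Violet 6.214, Amber 4.656.
Geometric-mean thresholds: Red √(3·4)=3.464, Blue (min 1), Green √(1·2)=1.414, Gold √(5·6)=5.477, Silver √(7·8)=7.483, Violet √(6·7)=6.481, Amber √(4·5)=4.472.
Each quota rounded against its threshold gives Red 3, Blue 1, Green 1, Gold 5, Silver 8, Violet 6, Amber 5 (total 29).

Red: 3; Blue: 1; Green: 1; Gold: 5; Silver: 8; Violet: 6; Amber: 5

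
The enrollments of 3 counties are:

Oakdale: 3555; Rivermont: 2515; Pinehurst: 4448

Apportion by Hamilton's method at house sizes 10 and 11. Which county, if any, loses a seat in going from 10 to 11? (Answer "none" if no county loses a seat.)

Rivermont

At 10 seats: Oakdale 3, Rivermont 3, Pinehurst 4.
At 11 seats: Oakdale 4, Rivermont 2, Pinehurst 5.
Rivermont drops from 3 to 2.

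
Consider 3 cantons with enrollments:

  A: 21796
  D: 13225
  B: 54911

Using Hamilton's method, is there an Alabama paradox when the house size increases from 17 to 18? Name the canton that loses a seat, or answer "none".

none

At 17 seats: A 4, D 3, B 10.
At 18 seats: A 4, D 3, B 11.
No canton's allocation decreased.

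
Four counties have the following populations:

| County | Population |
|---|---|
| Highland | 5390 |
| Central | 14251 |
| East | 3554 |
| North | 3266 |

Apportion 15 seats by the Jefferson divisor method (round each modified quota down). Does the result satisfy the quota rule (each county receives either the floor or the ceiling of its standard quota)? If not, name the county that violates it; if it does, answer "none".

Standard quotas: Highland 3.055, Central 8.078, East 2.015, North 1.851.
Jefferson allocation: Highland 3, Central 8, East 2, North 2.
Every allocation lies between the lower and upper quota.

none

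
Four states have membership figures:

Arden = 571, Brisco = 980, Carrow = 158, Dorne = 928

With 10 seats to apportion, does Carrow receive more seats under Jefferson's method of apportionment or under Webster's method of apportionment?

Jefferson: Arden 2, Brisco 4, Carrow 0, Dorne 4.
Webster: Arden 2, Brisco 4, Carrow 1, Dorne 3.
Carrow gets 0 under Jefferson and 1 under Webster.

Webster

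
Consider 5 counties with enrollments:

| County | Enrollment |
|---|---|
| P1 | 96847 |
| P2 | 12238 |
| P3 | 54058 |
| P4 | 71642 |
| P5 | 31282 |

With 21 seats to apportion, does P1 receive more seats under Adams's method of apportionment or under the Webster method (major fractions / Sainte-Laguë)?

Adams: P1 7, P2 1, P3 4, P4 6, P5 3.
Webster: P1 8, P2 1, P3 4, P4 6, P5 2.
P1 gets 7 under Adams and 8 under Webster.

Webster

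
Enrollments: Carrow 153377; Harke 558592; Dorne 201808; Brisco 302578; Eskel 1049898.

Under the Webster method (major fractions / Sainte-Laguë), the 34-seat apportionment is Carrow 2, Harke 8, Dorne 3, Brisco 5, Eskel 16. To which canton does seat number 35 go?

Priority for the next seat is population ÷ (current seats + 0.5).
Priorities: Carrow 61350.800, Harke 65716.706, Dorne 57659.429, Brisco 55014.182, Eskel 63630.182.
Highest priority: Harke.

Harke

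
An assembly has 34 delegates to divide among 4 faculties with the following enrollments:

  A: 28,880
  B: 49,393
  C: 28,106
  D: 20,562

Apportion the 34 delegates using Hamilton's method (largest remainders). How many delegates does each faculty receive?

A 8; B 13; C 8; D 5

Standard divisor: 126941 ÷ 34 ≈ 3733.559.
Standard quotas: A 7.7352, B 13.2295, C 7.5279, D 5.5073.
Lower quotas: A 7, B 13, C 7, D 5 (sum 32, leaving 2 seats).
Remainders in descending order: A 0.7352, C 0.5279, D 0.5073, B 0.2295.
The surplus seats go to A, C.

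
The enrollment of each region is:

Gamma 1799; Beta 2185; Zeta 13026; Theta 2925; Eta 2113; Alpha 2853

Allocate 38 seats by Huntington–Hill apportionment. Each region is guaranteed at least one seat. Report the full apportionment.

Gamma: 3, Beta: 3, Zeta: 20, Theta: 5, Eta: 3, Alpha: 4

With divisor 646: modified quotas Gamma 2.785, Beta 3.382, Zeta 20.164, Theta 4.528, Eta 3.271, Alpha 4.416.
Geometric-mean thresholds: Gamma √(2·3)=2.449, Beta √(3·4)=3.464, Zeta √(20·21)=20.494, Theta √(4·5)=4.472, Eta √(3·4)=3.464, Alpha √(4·5)=4.472.
Each quota rounded against its threshold gives Gamma 3, Beta 3, Zeta 20, Theta 5, Eta 3, Alpha 4 (total 38).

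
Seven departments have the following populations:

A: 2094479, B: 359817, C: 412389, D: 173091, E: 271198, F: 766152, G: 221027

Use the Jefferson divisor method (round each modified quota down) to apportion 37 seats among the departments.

A 19; B 3; C 3; D 1; E 2; F 7; G 2

Standard divisor 4298153/37 ≈ 116166.297; standard quotas: A 18.030, B 3.097, C 3.550, D 1.490, E 2.335, F 6.595, G 1.903.
Rounding down gives 18, 3, 3, 1, 2, 6, 1 = 34 seats, so the divisor must be adjusted.
With modified divisor 107100: modified quotas A 19.556, B 3.360, C 3.851, D 1.616, E 2.532, F 7.154, G 2.064.
Rounding down: A 19, B 3, C 3, D 1, E 2, F 7, G 2 (total 37).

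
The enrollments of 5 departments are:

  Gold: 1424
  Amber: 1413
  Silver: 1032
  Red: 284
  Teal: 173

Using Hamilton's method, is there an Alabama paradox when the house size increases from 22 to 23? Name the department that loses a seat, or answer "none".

Red

At 22 seats: Gold 7, Amber 7, Silver 5, Red 2, Teal 1.
At 23 seats: Gold 8, Amber 8, Silver 5, Red 1, Teal 1.
Red drops from 2 to 1.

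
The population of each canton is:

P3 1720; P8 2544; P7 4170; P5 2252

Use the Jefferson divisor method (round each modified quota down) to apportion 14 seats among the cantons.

Standard divisor 10686/14 ≈ 763.286; standard quotas: P3 2.253, P8 3.333, P7 5.463, P5 2.950.
Rounding down gives 2, 3, 5, 2 = 12 seats, so the divisor must be adjusted.
With modified divisor 670: modified quotas P3 2.567, P8 3.797, P7 6.224, P5 3.361.
Rounding down: P3 2, P8 3, P7 6, P5 3 (total 14).

P3: 2, P8: 3, P7: 6, P5: 3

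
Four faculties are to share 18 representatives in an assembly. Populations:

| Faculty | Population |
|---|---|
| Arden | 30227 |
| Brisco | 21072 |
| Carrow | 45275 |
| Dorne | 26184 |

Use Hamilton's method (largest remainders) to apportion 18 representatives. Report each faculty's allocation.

Arden 4; Brisco 3; Carrow 7; Dorne 4

Standard divisor: 122758 ÷ 18 ≈ 6819.889.
Standard quotas: Arden 4.4322, Brisco 3.0898, Carrow 6.6387, Dorne 3.8394.
Lower quotas: Arden 4, Brisco 3, Carrow 6, Dorne 3 (sum 16, leaving 2 seats).
Remainders in descending order: Dorne 0.8394, Carrow 0.6387, Arden 0.4322, Brisco 0.0898.
The surplus seats go to Dorne, Carrow.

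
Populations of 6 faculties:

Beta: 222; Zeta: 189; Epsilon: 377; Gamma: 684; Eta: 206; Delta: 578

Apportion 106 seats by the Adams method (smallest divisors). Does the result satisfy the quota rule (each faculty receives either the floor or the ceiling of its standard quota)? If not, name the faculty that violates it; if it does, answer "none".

Gamma

Standard quotas: Beta 10.431, Zeta 8.880, Epsilon 17.714, Gamma 32.138, Eta 9.679, Delta 27.158.
Adams allocation: Beta 11, Zeta 9, Epsilon 18, Gamma 31, Eta 10, Delta 27.
Gamma has quota 32.138 (lower 32, upper 33) but receives 31 — outside the quota interval.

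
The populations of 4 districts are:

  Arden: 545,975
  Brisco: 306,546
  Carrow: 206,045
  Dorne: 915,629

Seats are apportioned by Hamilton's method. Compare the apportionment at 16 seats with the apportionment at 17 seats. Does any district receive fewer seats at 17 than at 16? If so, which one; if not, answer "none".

At 16 seats: Arden 4, Brisco 3, Carrow 2, Dorne 7.
At 17 seats: Arden 5, Brisco 2, Carrow 2, Dorne 8.
Brisco drops from 3 to 2.

Brisco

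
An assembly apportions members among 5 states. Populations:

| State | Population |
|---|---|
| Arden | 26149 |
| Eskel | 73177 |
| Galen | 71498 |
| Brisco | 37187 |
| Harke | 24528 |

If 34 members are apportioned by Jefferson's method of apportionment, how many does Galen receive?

Standard divisor 232539/34 ≈ 6839.382; standard quotas: Arden 3.823, Eskel 10.699, Galen 10.454, Brisco 5.437, Harke 3.586.
Rounding down gives 3, 10, 10, 5, 3 = 31 seats, so the divisor must be adjusted.
With modified divisor 6300: modified quotas Arden 4.151, Eskel 11.615, Galen 11.349, Brisco 5.903, Harke 3.893.
Rounding down: Arden 4, Eskel 11, Galen 11, Brisco 5, Harke 3 (total 34).
Galen receives 11.

11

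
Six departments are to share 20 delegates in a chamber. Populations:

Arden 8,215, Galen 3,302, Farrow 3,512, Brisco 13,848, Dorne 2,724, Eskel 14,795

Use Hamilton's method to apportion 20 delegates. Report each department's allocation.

Arden=4; Galen=1; Farrow=2; Brisco=6; Dorne=1; Eskel=6

The standard divisor is 46396/20 ≈ 2319.8.
Standard quotas: Arden 3.5413, Galen 1.4234, Farrow 1.5139, Brisco 5.9695, Dorne 1.1742, Eskel 6.3777.
Lower quotas: Arden 3, Galen 1, Farrow 1, Brisco 5, Dorne 1, Eskel 6 (sum 17, leaving 3 seats).
Remainders in descending order: Brisco 0.9695, Arden 0.5413, Farrow 0.5139, Galen 0.4234, Eskel 0.3777, Dorne 0.1742.
The surplus seats go to Brisco, Arden, Farrow.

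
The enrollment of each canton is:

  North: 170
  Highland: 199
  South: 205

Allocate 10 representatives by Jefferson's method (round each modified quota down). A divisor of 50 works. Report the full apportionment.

With modified divisor 50: modified quotas North 3.400, Highland 3.980, South 4.100.
Rounding down: North 3, Highland 3, South 4 (total 10).

North: 3, Highland: 3, South: 4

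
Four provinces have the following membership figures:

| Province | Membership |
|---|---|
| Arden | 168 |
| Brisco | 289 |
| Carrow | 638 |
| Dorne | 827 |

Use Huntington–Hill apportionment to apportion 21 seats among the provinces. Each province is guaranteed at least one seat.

Arden 2; Brisco 3; Carrow 7; Dorne 9

With divisor 92: modified quotas Arden 1.826, Brisco 3.141, Carrow 6.935, Dorne 8.989.
Geometric-mean thresholds: Arden √(1·2)=1.414, Brisco √(3·4)=3.464, Carrow √(6·7)=6.481, Dorne √(8·9)=8.485.
Each quota rounded against its threshold gives Arden 2, Brisco 3, Carrow 7, Dorne 9 (total 21).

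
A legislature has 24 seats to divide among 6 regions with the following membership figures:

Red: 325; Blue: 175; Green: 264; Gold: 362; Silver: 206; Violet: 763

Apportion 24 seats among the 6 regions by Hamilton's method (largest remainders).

Total 2095; standard divisor 2095/24 ≈ 87.292.
Standard quotas: Red 3.723, Blue 2.005, Green 3.024, Gold 4.147, Silver 2.360, Violet 8.741.
Lower quotas: Red 3, Blue 2, Green 3, Gold 4, Silver 2, Violet 8 (sum 22, leaving 2 seats).
Remainders in descending order: Violet 0.741, Red 0.723, Silver 0.360, Gold 0.147, Green 0.024, Blue 0.005.
Largest remainders: Violet, Red receive the extra seats.

Red 4, Blue 2, Green 3, Gold 4, Silver 2, Violet 9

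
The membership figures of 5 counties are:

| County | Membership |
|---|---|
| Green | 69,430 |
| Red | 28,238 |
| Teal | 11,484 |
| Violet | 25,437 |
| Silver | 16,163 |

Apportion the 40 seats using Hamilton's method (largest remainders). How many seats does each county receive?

Standard divisor: 150752 ÷ 40 ≈ 3768.8.
Standard quotas: Green 18.4223, Red 7.4926, Teal 3.0471, Violet 6.7494, Silver 4.2886.
Lower quotas: Green 18, Red 7, Teal 3, Violet 6, Silver 4 (sum 38, leaving 2 seats).
Remainders in descending order: Violet 0.7494, Red 0.4926, Green 0.4223, Silver 0.2886, Teal 0.0471.
The surplus seats go to Violet, Red.

Green 18; Red 8; Teal 3; Violet 7; Silver 4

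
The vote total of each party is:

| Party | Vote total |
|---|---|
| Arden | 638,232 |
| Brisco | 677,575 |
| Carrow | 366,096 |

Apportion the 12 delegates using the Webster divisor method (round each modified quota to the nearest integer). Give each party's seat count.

Arden=4; Brisco=5; Carrow=3

Standard divisor 1681903/12 ≈ 140158.583; standard quotas: Arden 4.554, Brisco 4.834, Carrow 2.612.
Rounding to the nearest integer gives 5, 5, 3 = 13 seats, so the divisor must be adjusted.
With modified divisor 144100: modified quotas Arden 4.429, Brisco 4.702, Carrow 2.541.
Rounding to the nearest integer: Arden 4, Brisco 5, Carrow 3 (total 12).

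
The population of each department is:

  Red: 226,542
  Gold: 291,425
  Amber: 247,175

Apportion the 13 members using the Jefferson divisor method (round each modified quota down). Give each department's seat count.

Red 4, Gold 5, Amber 4

Standard divisor 765142/13 ≈ 58857.077; standard quotas: Red 3.849, Gold 4.951, Amber 4.200.
Rounding down gives 3, 4, 4 = 11 seats, so the divisor must be adjusted.
With modified divisor 53000: modified quotas Red 4.274, Gold 5.499, Amber 4.664.
Rounding down: Red 4, Gold 5, Amber 4 (total 13).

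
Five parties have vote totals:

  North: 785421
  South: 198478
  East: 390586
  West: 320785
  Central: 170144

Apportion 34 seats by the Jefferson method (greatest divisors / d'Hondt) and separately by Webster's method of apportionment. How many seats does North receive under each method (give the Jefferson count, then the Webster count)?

15 and 14

Jefferson: North 15, South 3, East 7, West 6, Central 3.
Webster: North 14, South 4, East 7, West 6, Central 3.
North gets 15 under Jefferson and 14 under Webster.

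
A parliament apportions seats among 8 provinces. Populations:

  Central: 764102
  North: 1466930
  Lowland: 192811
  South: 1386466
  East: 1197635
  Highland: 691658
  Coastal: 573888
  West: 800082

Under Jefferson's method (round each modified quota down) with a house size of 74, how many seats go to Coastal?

Standard divisor 7073572/74 ≈ 95588.811; standard quotas: Central 7.994, North 15.346, Lowland 2.017, South 14.504, East 12.529, Highland 7.236, Coastal 6.004, West 8.370.
Rounding down gives 7, 15, 2, 14, 12, 7, 6, 8 = 71 seats, so the divisor must be adjusted.
With modified divisor 91900: modified quotas Central 8.314, North 15.962, Lowland 2.098, South 15.087, East 13.032, Highland 7.526, Coastal 6.245, West 8.706.
Rounding down: Central 8, North 15, Lowland 2, South 15, East 13, Highland 7, Coastal 6, West 8 (total 74).
Coastal receives 6.

6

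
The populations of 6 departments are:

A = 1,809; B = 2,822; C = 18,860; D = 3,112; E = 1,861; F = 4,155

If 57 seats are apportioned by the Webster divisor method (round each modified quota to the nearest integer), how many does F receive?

7

Standard divisor 32619/57 ≈ 572.263; standard quotas: A 3.161, B 4.931, C 32.957, D 5.438, E 3.252, F 7.261.
Rounding to the nearest integer gives 3, 5, 33, 5, 3, 7 = 56 seats, so the divisor must be adjusted.
With modified divisor 563.55: modified quotas A 3.210, B 5.008, C 33.466, D 5.522, E 3.302, F 7.373.
Rounding to the nearest integer: A 3, B 5, C 33, D 6, E 3, F 7 (total 57).
F receives 7.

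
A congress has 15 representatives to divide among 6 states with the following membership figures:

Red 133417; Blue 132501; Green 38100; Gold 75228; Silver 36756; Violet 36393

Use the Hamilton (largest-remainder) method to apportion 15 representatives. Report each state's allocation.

Total 452395; standard divisor 452395/15 ≈ 30159.667.
Standard quotas: Red 4.4237, Blue 4.3933, Green 1.2633, Gold 2.4943, Silver 1.2187, Violet 1.2067.
Lower quotas: Red 4, Blue 4, Green 1, Gold 2, Silver 1, Violet 1 (sum 13, leaving 2 seats).
Remainders in descending order: Gold 0.4943, Red 0.4237, Blue 0.3933, Green 0.2633, Silver 0.2187, Violet 0.2067.
Largest remainders: Gold, Red receive the extra seats.

Red 5, Blue 4, Green 1, Gold 3, Silver 1, Violet 1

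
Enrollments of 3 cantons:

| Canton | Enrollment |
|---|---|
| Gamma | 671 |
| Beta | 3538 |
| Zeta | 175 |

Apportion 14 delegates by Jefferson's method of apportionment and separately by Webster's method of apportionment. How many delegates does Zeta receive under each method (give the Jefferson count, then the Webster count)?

0 and 1

Jefferson: Gamma 2, Beta 12, Zeta 0.
Webster: Gamma 2, Beta 11, Zeta 1.
Zeta gets 0 under Jefferson and 1 under Webster.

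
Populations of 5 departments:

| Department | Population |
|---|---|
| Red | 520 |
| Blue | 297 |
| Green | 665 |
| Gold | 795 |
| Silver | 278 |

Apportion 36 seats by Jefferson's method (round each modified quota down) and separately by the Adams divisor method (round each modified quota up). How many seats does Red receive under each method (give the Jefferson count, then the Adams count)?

7 and 8

Jefferson: Red 7, Blue 4, Green 10, Gold 11, Silver 4.
Adams: Red 8, Blue 4, Green 9, Gold 11, Silver 4.
Red gets 7 under Jefferson and 8 under Adams.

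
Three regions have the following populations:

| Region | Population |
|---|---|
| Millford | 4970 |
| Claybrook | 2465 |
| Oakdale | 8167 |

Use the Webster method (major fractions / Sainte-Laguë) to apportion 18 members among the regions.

Millford 6; Claybrook 3; Oakdale 9

Standard divisor 15602/18 ≈ 866.778; standard quotas: Millford 5.734, Claybrook 2.844, Oakdale 9.422.
Rounding to the nearest integer gives Millford 6, Claybrook 3, Oakdale 9 — total 18, matching the house size, so no adjustment is needed.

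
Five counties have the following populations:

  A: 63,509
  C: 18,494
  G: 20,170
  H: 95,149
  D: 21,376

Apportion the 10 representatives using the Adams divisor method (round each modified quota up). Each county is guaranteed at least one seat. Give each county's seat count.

A=3; C=1; G=1; H=4; D=1

Standard divisor 218698/10 ≈ 21869.8; standard quotas: A 2.904, C 0.846, G 0.922, H 4.351, D 0.977.
Rounding up gives 3, 1, 1, 5, 1 = 11 seats, so the divisor must be adjusted.
With modified divisor 27800: modified quotas A 2.284, C 0.665, G 0.726, H 3.423, D 0.769.
Rounding up: A 3, C 1, G 1, H 4, D 1 (total 10).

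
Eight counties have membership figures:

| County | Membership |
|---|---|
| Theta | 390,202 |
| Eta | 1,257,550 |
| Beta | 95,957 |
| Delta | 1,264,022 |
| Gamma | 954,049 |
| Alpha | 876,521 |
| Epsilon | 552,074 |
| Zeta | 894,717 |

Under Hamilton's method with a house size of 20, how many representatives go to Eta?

The standard divisor is 6285092/20 ≈ 314254.6.
Standard quotas: Theta 1.2417, Eta 4.0017, Beta 0.3053, Delta 4.0223, Gamma 3.0359, Alpha 2.7892, Epsilon 1.7568, Zeta 2.8471.
Lower quotas: Theta 1, Eta 4, Beta 0, Delta 4, Gamma 3, Alpha 2, Epsilon 1, Zeta 2 (sum 17, leaving 3 seats).
Remainders in descending order: Zeta 0.8471, Alpha 0.7892, Epsilon 0.7568, Beta 0.3053, Theta 0.2417, Gamma 0.0359, Delta 0.0223, Eta 0.0017.
The surplus seats go to Zeta, Alpha, Epsilon.
Eta receives 4.

4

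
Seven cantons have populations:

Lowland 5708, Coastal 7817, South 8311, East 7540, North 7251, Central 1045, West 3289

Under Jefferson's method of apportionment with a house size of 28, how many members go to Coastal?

Standard divisor 40961/28 ≈ 1462.893; standard quotas: Lowland 3.902, Coastal 5.344, South 5.681, East 5.154, North 4.957, Central 0.714, West 2.248.
Rounding down gives 3, 5, 5, 5, 4, 0, 2 = 24 seats, so the divisor must be adjusted.
With modified divisor 1280: modified quotas Lowland 4.459, Coastal 6.107, South 6.493, East 5.891, North 5.665, Central 0.816, West 2.570.
Rounding down: Lowland 4, Coastal 6, South 6, East 5, North 5, Central 0, West 2 (total 28).
Coastal receives 6.

6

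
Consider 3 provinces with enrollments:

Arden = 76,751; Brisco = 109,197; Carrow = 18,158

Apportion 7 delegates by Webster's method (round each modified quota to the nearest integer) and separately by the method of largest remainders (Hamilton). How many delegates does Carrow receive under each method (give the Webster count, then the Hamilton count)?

1 and 0

Webster: Arden 2, Brisco 4, Carrow 1.
Hamilton: Arden 3, Brisco 4, Carrow 0.
Carrow gets 1 under Webster and 0 under Hamilton.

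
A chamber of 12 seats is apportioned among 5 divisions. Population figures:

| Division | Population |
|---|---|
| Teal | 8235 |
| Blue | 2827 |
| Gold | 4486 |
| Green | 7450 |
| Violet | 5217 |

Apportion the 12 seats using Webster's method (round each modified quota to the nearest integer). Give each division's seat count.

Teal=4, Blue=1, Gold=2, Green=3, Violet=2

Standard divisor 28215/12 ≈ 2351.25; standard quotas: Teal 3.502, Blue 1.202, Gold 1.908, Green 3.169, Violet 2.219.
Rounding to the nearest integer gives Teal 4, Blue 1, Gold 2, Green 3, Violet 2 — total 12, matching the house size, so no adjustment is needed.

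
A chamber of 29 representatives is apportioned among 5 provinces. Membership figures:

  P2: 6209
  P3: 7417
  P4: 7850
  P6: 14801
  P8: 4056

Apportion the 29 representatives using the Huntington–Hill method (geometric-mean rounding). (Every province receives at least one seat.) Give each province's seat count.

With divisor 1400: modified quotas P2 4.435, P3 5.298, P4 5.607, P6 10.572, P8 2.897.
Geometric-mean thresholds: P2 √(4·5)=4.472, P3 √(5·6)=5.477, P4 √(5·6)=5.477, P6 √(10·11)=10.488, P8 √(2·3)=2.449.
Each quota rounded against its threshold gives P2 4, P3 5, P4 6, P6 11, P8 3 (total 29).

P2=4, P3=5, P4=6, P6=11, P8=3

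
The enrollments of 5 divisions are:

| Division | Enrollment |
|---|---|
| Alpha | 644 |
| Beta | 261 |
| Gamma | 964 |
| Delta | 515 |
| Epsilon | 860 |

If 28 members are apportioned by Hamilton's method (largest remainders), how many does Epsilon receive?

Standard divisor: 3244 ÷ 28 ≈ 115.857.
Standard quotas: Alpha 5.559, Beta 2.253, Gamma 8.321, Delta 4.445, Epsilon 7.423.
Lower quotas: Alpha 5, Beta 2, Gamma 8, Delta 4, Epsilon 7 (sum 26, leaving 2 seats).
Remainders in descending order: Alpha 0.559, Delta 0.445, Epsilon 0.423, Gamma 0.321, Beta 0.253.
Largest remainders: Alpha, Delta receive the extra seats.
Epsilon receives 7.

7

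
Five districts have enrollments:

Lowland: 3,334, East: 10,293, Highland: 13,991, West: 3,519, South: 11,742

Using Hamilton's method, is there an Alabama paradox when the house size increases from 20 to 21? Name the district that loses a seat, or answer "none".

Lowland

At 20 seats: Lowland 2, East 5, Highland 6, West 2, South 5.
At 21 seats: Lowland 1, East 5, Highland 7, West 2, South 6.
Lowland drops from 2 to 1.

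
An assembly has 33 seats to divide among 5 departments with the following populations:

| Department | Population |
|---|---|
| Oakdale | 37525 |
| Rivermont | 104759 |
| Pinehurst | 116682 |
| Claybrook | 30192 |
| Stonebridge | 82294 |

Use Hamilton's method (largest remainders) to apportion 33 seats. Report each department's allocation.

Oakdale 3; Rivermont 9; Pinehurst 11; Claybrook 3; Stonebridge 7

Total 371452; standard divisor 371452/33 ≈ 11256.121.
Standard quotas: Oakdale 3.3337, Rivermont 9.3068, Pinehurst 10.3661, Claybrook 2.6823, Stonebridge 7.3110.
Lower quotas: Oakdale 3, Rivermont 9, Pinehurst 10, Claybrook 2, Stonebridge 7 (sum 31, leaving 2 seats).
Remainders in descending order: Claybrook 0.6823, Pinehurst 0.3661, Oakdale 0.3337, Stonebridge 0.3110, Rivermont 0.3068.
The surplus seats go to Claybrook, Pinehurst.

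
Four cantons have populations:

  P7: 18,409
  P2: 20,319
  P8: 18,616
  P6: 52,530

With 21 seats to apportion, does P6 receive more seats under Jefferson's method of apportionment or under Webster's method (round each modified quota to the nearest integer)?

Jefferson: P7 3, P2 4, P8 3, P6 11.
Webster: P7 3, P2 4, P8 4, P6 10.
P6 gets 11 under Jefferson and 10 under Webster.

Jefferson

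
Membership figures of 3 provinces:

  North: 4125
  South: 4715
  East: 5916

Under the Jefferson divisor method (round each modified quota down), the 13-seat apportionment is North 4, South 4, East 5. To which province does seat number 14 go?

Priority for the next seat is population ÷ (current seats + 1).
Priorities: North 825.000, South 943.000, East 986.000.
Highest priority: East.

East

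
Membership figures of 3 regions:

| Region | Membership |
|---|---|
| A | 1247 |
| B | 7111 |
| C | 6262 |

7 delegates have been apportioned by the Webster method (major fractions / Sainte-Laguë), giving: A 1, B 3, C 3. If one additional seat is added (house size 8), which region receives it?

Priority for the next seat is population ÷ (current seats + 0.5).
Priorities: A 831.333, B 2031.714, C 1789.143.
Highest priority: B.

B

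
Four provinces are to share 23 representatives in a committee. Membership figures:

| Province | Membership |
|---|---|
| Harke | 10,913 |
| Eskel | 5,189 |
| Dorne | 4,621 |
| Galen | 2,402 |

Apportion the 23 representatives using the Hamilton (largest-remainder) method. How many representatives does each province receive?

Harke=11, Eskel=5, Dorne=5, Galen=2

Total 23125; standard divisor 23125/23 ≈ 1005.435.
Standard quotas: Harke 10.8540, Eskel 5.1610, Dorne 4.5960, Galen 2.3890.
Lower quotas: Harke 10, Eskel 5, Dorne 4, Galen 2 (sum 21, leaving 2 seats).
Remainders in descending order: Harke 0.8540, Dorne 0.5960, Galen 0.3890, Eskel 0.1610.
The surplus seats go to Harke, Dorne.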